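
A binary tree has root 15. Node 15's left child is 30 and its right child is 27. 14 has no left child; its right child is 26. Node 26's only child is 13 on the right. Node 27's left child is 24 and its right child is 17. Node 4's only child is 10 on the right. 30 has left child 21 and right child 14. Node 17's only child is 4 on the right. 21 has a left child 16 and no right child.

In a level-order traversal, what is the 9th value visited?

Level-order visits nodes level by level from the root, left to right within each level.
Level 0: 15
Level 1: 30, 27
Level 2: 21, 14, 24, 17
Level 3: 16, 26, 4
Level 4: 13, 10
Full level-order sequence: 15, 30, 27, 21, 14, 24, 17, 16, 26, 4, 13, 10.

26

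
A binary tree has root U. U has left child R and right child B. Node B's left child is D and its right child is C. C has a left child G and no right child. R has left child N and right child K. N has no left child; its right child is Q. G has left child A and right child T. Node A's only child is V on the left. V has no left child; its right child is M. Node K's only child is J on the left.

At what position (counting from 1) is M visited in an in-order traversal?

In-order visits the left subtree, then the node, then the right subtree.
At U: go left to R.
  At R: go left to N.
    At N: no left child.
    Visit N.
    At N: go right to Q.
      Q is a leaf — visit Q.
  Visit R.
  At R: go right to K.
    At K: go left to J.
      J is a leaf — visit J.
    Visit K.
    At K: no right child.
Visit U.
At U: go right to B.
  At B: go left to D.
    D is a leaf — visit D.
  Visit B.
  At B: go right to C.
    At C: go left to G.
      At G: go left to A.
        At A: go left to V.
          At V: no left child.
          Visit V.
          At V: go right to M.
            M is a leaf — visit M.
        Visit A.
        At A: no right child.
      Visit G.
      At G: go right to T.
        T is a leaf — visit T.
    Visit C.
    At C: no right child.
Full in-order sequence: N, Q, R, J, K, U, D, B, V, M, A, G, T, C.

10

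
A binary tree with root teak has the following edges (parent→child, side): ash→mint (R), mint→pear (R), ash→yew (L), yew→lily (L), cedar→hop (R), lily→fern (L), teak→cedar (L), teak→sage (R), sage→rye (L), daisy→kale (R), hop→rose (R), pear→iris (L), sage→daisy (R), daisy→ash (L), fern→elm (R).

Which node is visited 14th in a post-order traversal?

Post-order visits the left subtree, then the right subtree, then the node.
At teak: go left to cedar.
  At cedar: no left child.
  At cedar: go right to hop.
    At hop: no left child.
    At hop: go right to rose.
      rose is a leaf — visit rose.
    Visit hop.
  Visit cedar.
At teak: go right to sage.
  At sage: go left to rye.
    rye is a leaf — visit rye.
  At sage: go right to daisy.
    At daisy: go left to ash.
      At ash: go left to yew.
        At yew: go left to lily.
          At lily: go left to fern.
            At fern: no left child.
            At fern: go right to elm.
              elm is a leaf — visit elm.
            Visit fern.
          At lily: no right child.
          Visit lily.
        At yew: no right child.
        Visit yew.
      At ash: go right to mint.
        At mint: no left child.
        At mint: go right to pear.
          At pear: go left to iris.
            iris is a leaf — visit iris.
          At pear: no right child.
          Visit pear.
        Visit mint.
      Visit ash.
    At daisy: go right to kale.
      kale is a leaf — visit kale.
    Visit daisy.
  Visit sage.
Visit teak.
Full post-order sequence: rose, hop, cedar, rye, elm, fern, lily, yew, iris, pear, mint, ash, kale, daisy, sage, teak.

daisy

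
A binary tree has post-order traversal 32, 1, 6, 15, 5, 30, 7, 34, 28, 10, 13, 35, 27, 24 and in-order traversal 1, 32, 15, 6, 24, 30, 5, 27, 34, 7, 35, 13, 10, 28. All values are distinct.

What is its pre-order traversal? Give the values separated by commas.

The last element of post-order is the root; it splits in-order into left and right subtrees.
Root 24: left subtree has 4 nodes {1, 32, 15, 6}, right has 9 {30, 5, 27, 34, 7, 35, 13, 10, 28}.
  Root 15: left subtree has 2 nodes {1, 32}, right has 1 {6}.
    Root 1: left subtree has 0 nodes { }, right has 1 {32}.
  Root 27: left subtree has 2 nodes {30, 5}, right has 6 {34, 7, 35, 13, 10, 28}.
    Root 30: left subtree has 0 nodes { }, right has 1 {5}.
    Root 35: left subtree has 2 nodes {34, 7}, right has 3 {13, 10, 28}.
      Root 34: left subtree has 0 nodes { }, right has 1 {7}.
      Root 13: left subtree has 0 nodes { }, right has 2 {10, 28}.
        Root 10: left subtree has 0 nodes { }, right has 1 {28}.

24, 15, 1, 32, 6, 27, 30, 5, 35, 34, 7, 13, 10, 28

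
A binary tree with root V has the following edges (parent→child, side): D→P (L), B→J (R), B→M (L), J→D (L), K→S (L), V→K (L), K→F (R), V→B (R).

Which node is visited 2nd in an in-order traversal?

K

In-order visits the left subtree, then the node, then the right subtree.
At V: go left to K.
  At K: go left to S.
    S is a leaf — visit S.
  Visit K.
  At K: go right to F.
    F is a leaf — visit F.
Visit V.
At V: go right to B.
  At B: go left to M.
    M is a leaf — visit M.
  Visit B.
  At B: go right to J.
    At J: go left to D.
      At D: go left to P.
        P is a leaf — visit P.
      Visit D.
      At D: no right child.
    Visit J.
    At J: no right child.
Full in-order sequence: S, K, F, V, M, B, P, D, J.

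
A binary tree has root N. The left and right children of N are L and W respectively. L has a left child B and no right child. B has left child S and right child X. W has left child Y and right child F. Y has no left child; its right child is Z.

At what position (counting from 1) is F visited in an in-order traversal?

9

In-order visits the left subtree, then the node, then the right subtree.
At N: go left to L.
  At L: go left to B.
    At B: go left to S.
      S is a leaf — visit S.
    Visit B.
    At B: go right to X.
      X is a leaf — visit X.
  Visit L.
  At L: no right child.
Visit N.
At N: go right to W.
  At W: go left to Y.
    At Y: no left child.
    Visit Y.
    At Y: go right to Z.
      Z is a leaf — visit Z.
  Visit W.
  At W: go right to F.
    F is a leaf — visit F.
Full in-order sequence: S, B, X, L, N, Y, Z, W, F.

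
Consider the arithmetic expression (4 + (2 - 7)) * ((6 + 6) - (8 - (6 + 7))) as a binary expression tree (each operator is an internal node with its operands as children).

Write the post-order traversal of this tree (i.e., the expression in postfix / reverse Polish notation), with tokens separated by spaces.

4 2 7 - + 6 6 + 8 6 7 + - - *

Post-order on an expression tree gives postfix notation: for each operator, emit left operand, right operand, then the operator.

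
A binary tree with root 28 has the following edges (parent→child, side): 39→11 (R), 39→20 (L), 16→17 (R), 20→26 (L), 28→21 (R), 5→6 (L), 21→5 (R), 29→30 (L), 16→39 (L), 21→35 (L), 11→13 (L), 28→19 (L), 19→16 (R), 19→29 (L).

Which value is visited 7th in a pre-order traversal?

Pre-order visits the node, then its left subtree, then its right subtree.
Visit 28.
At 28: go left to 19.
  Visit 19.
  At 19: go left to 29.
    Visit 29.
    At 29: go left to 30.
      30 is a leaf — visit 30.
    At 29: no right child.
  At 19: go right to 16.
    Visit 16.
    At 16: go left to 39.
      Visit 39.
      At 39: go left to 20.
        Visit 20.
        At 20: go left to 26.
          26 is a leaf — visit 26.
        At 20: no right child.
      At 39: go right to 11.
        Visit 11.
        At 11: go left to 13.
          13 is a leaf — visit 13.
        At 11: no right child.
    At 16: go right to 17.
      17 is a leaf — visit 17.
At 28: go right to 21.
  Visit 21.
  At 21: go left to 35.
    35 is a leaf — visit 35.
  At 21: go right to 5.
    Visit 5.
    At 5: go left to 6.
      6 is a leaf — visit 6.
    At 5: no right child.
Full pre-order sequence: 28, 19, 29, 30, 16, 39, 20, 26, 11, 13, 17, 21, 35, 5, 6.

20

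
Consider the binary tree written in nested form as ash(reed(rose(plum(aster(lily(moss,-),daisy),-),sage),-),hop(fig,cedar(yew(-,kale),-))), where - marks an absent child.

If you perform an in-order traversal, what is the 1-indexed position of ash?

9

In-order visits the left subtree, then the node, then the right subtree.
At ash: go left to reed.
  At reed: go left to rose.
    At rose: go left to plum.
      At plum: go left to aster.
        At aster: go left to lily.
          At lily: go left to moss.
            moss is a leaf — visit moss.
          Visit lily.
          At lily: no right child.
        Visit aster.
        At aster: go right to daisy.
          daisy is a leaf — visit daisy.
      Visit plum.
      At plum: no right child.
    Visit rose.
    At rose: go right to sage.
      sage is a leaf — visit sage.
  Visit reed.
  At reed: no right child.
Visit ash.
At ash: go right to hop.
  At hop: go left to fig.
    fig is a leaf — visit fig.
  Visit hop.
  At hop: go right to cedar.
    At cedar: go left to yew.
      At yew: no left child.
      Visit yew.
      At yew: go right to kale.
        kale is a leaf — visit kale.
    Visit cedar.
    At cedar: no right child.
Full in-order sequence: moss, lily, aster, daisy, plum, rose, sage, reed, ash, fig, hop, yew, kale, cedar.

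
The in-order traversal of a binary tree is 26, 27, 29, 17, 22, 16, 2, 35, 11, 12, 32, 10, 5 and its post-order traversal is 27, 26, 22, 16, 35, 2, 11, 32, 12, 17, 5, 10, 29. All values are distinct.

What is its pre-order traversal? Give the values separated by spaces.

29 26 27 10 17 12 11 2 16 22 35 32 5

The last element of post-order is the root; it splits in-order into left and right subtrees.
Root 29: left subtree has 2 nodes {26, 27}, right has 10 {17, 22, 16, 2, 35, 11, 12, 32, 10, 5}.
  Root 26: left subtree has 0 nodes { }, right has 1 {27}.
  Root 10: left subtree has 8 nodes {17, 22, 16, 2, 35, 11, 12, 32}, right has 1 {5}.
    Root 17: left subtree has 0 nodes { }, right has 7 {22, 16, 2, 35, 11, 12, 32}.
      Root 12: left subtree has 5 nodes {22, 16, 2, 35, 11}, right has 1 {32}.
        Root 11: left subtree has 4 nodes {22, 16, 2, 35}, right has 0 { }.
          Root 2: left subtree has 2 nodes {22, 16}, right has 1 {35}.
            Root 16: left subtree has 1 node {22}, right has 0 { }.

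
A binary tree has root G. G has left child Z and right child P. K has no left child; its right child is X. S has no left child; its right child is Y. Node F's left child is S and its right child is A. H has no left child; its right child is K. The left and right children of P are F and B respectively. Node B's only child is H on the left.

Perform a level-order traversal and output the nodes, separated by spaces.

G Z P F B S A H Y K X

Level-order visits nodes level by level from the root, left to right within each level.
Level 0: G
Level 1: Z, P
Level 2: F, B
Level 3: S, A, H
Level 4: Y, K
Level 5: X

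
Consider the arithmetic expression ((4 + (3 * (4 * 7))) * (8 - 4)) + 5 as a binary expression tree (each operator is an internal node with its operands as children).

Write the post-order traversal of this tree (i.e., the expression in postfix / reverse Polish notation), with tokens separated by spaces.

Post-order on an expression tree gives postfix notation: for each operator, emit left operand, right operand, then the operator.

4 3 4 7 * * + 8 4 - * 5 +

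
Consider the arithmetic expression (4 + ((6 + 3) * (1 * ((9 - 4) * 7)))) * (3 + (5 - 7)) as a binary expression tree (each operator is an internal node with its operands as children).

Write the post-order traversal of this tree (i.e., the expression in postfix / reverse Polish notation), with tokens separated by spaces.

Post-order on an expression tree gives postfix notation: for each operator, emit left operand, right operand, then the operator.

4 6 3 + 1 9 4 - 7 * * * + 3 5 7 - + *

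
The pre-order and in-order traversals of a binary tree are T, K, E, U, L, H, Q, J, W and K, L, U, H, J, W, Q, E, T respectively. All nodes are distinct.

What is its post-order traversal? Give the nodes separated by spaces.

The first element of pre-order is the root; it splits in-order into left and right subtrees.
Root T: left subtree has 8 nodes {K, L, U, H, J, W, Q, E}, right has 0 { }.
  Root K: left subtree has 0 nodes { }, right has 7 {L, U, H, J, W, Q, E}.
    Root E: left subtree has 6 nodes {L, U, H, J, W, Q}, right has 0 { }.
      Root U: left subtree has 1 node {L}, right has 4 {H, J, W, Q}.
        Root H: left subtree has 0 nodes { }, right has 3 {J, W, Q}.
          Root Q: left subtree has 2 nodes {J, W}, right has 0 { }.
            Root J: left subtree has 0 nodes { }, right has 1 {W}.

L W J Q H U E K T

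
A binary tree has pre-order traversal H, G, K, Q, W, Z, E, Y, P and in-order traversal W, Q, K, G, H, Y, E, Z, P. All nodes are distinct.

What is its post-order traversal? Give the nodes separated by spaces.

W Q K G Y E P Z H

The first element of pre-order is the root; it splits in-order into left and right subtrees.
Root H: left subtree has 4 nodes {W, Q, K, G}, right has 4 {Y, E, Z, P}.
  Root G: left subtree has 3 nodes {W, Q, K}, right has 0 { }.
    Root K: left subtree has 2 nodes {W, Q}, right has 0 { }.
      Root Q: left subtree has 1 node {W}, right has 0 { }.
  Root Z: left subtree has 2 nodes {Y, E}, right has 1 {P}.
    Root E: left subtree has 1 node {Y}, right has 0 { }.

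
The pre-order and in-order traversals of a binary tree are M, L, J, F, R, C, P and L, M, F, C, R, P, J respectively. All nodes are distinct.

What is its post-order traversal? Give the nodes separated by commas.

L, C, P, R, F, J, M

The first element of pre-order is the root; it splits in-order into left and right subtrees.
Root M: left subtree has 1 node {L}, right has 5 {F, C, R, P, J}.
  Root J: left subtree has 4 nodes {F, C, R, P}, right has 0 { }.
    Root F: left subtree has 0 nodes { }, right has 3 {C, R, P}.
      Root R: left subtree has 1 node {C}, right has 1 {P}.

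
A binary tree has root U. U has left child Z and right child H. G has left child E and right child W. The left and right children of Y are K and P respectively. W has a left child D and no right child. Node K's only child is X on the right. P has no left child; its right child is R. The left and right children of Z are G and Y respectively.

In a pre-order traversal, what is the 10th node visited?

Pre-order visits the node, then its left subtree, then its right subtree.
Visit U.
At U: go left to Z.
  Visit Z.
  At Z: go left to G.
    Visit G.
    At G: go left to E.
      E is a leaf — visit E.
    At G: go right to W.
      Visit W.
      At W: go left to D.
        D is a leaf — visit D.
      At W: no right child.
  At Z: go right to Y.
    Visit Y.
    At Y: go left to K.
      Visit K.
      At K: no left child.
      At K: go right to X.
        X is a leaf — visit X.
    At Y: go right to P.
      Visit P.
      At P: no left child.
      At P: go right to R.
        R is a leaf — visit R.
At U: go right to H.
  H is a leaf — visit H.
Full pre-order sequence: U, Z, G, E, W, D, Y, K, X, P, R, H.

P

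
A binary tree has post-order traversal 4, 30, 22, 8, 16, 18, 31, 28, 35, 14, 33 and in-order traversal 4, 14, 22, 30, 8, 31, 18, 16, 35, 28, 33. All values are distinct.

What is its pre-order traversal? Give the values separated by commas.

The last element of post-order is the root; it splits in-order into left and right subtrees.
Root 33: left subtree has 10 nodes {4, 14, 22, 30, 8, 31, 18, 16, 35, 28}, right has 0 { }.
  Root 14: left subtree has 1 node {4}, right has 8 {22, 30, 8, 31, 18, 16, 35, 28}.
    Root 35: left subtree has 6 nodes {22, 30, 8, 31, 18, 16}, right has 1 {28}.
      Root 31: left subtree has 3 nodes {22, 30, 8}, right has 2 {18, 16}.
        Root 8: left subtree has 2 nodes {22, 30}, right has 0 { }.
          Root 22: left subtree has 0 nodes { }, right has 1 {30}.
        Root 18: left subtree has 0 nodes { }, right has 1 {16}.

33, 14, 4, 35, 31, 8, 22, 30, 18, 16, 28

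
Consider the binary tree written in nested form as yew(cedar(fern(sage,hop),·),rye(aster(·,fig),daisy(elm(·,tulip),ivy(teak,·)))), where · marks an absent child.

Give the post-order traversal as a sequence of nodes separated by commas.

Post-order visits the left subtree, then the right subtree, then the node.
At yew: go left to cedar.
  At cedar: go left to fern.
    At fern: go left to sage.
      sage is a leaf — visit sage.
    At fern: go right to hop.
      hop is a leaf — visit hop.
    Visit fern.
  At cedar: no right child.
  Visit cedar.
At yew: go right to rye.
  At rye: go left to aster.
    At aster: no left child.
    At aster: go right to fig.
      fig is a leaf — visit fig.
    Visit aster.
  At rye: go right to daisy.
    At daisy: go left to elm.
      At elm: no left child.
      At elm: go right to tulip.
        tulip is a leaf — visit tulip.
      Visit elm.
    At daisy: go right to ivy.
      At ivy: go left to teak.
        teak is a leaf — visit teak.
      At ivy: no right child.
      Visit ivy.
    Visit daisy.
  Visit rye.
Visit yew.

sage, hop, fern, cedar, fig, aster, tulip, elm, teak, ivy, daisy, rye, yew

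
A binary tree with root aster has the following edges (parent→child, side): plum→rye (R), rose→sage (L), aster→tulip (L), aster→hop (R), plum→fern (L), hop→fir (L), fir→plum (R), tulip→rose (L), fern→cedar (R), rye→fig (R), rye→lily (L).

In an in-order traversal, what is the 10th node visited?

In-order visits the left subtree, then the node, then the right subtree.
At aster: go left to tulip.
  At tulip: go left to rose.
    At rose: go left to sage.
      sage is a leaf — visit sage.
    Visit rose.
    At rose: no right child.
  Visit tulip.
  At tulip: no right child.
Visit aster.
At aster: go right to hop.
  At hop: go left to fir.
    At fir: no left child.
    Visit fir.
    At fir: go right to plum.
      At plum: go left to fern.
        At fern: no left child.
        Visit fern.
        At fern: go right to cedar.
          cedar is a leaf — visit cedar.
      Visit plum.
      At plum: go right to rye.
        At rye: go left to lily.
          lily is a leaf — visit lily.
        Visit rye.
        At rye: go right to fig.
          fig is a leaf — visit fig.
  Visit hop.
  At hop: no right child.
Full in-order sequence: sage, rose, tulip, aster, fir, fern, cedar, plum, lily, rye, fig, hop.

rye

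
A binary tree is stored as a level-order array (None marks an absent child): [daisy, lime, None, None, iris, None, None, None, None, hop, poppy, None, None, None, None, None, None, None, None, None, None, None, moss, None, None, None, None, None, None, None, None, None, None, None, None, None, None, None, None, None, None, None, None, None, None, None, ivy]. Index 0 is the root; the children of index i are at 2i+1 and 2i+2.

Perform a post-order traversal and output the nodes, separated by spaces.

hop ivy moss poppy iris lime daisy

Post-order visits the left subtree, then the right subtree, then the node.
At daisy: go left to lime.
  At lime: no left child.
  At lime: go right to iris.
    At iris: go left to hop.
      hop is a leaf — visit hop.
    At iris: go right to poppy.
      At poppy: no left child.
      At poppy: go right to moss.
        At moss: no left child.
        At moss: go right to ivy.
          ivy is a leaf — visit ivy.
        Visit moss.
      Visit poppy.
    Visit iris.
  Visit lime.
At daisy: no right child.
Visit daisy.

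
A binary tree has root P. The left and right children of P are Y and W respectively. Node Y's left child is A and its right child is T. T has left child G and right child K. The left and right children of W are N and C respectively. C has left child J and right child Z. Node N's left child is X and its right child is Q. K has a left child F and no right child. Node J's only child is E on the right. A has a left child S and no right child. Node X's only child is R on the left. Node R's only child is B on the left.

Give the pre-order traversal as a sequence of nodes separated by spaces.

P Y A S T G K F W N X R B Q C J E Z

Pre-order visits the node, then its left subtree, then its right subtree.
Visit P.
At P: go left to Y.
  Visit Y.
  At Y: go left to A.
    Visit A.
    At A: go left to S.
      S is a leaf — visit S.
    At A: no right child.
  At Y: go right to T.
    Visit T.
    At T: go left to G.
      G is a leaf — visit G.
    At T: go right to K.
      Visit K.
      At K: go left to F.
        F is a leaf — visit F.
      At K: no right child.
At P: go right to W.
  Visit W.
  At W: go left to N.
    Visit N.
    At N: go left to X.
      Visit X.
      At X: go left to R.
        Visit R.
        At R: go left to B.
          B is a leaf — visit B.
        At R: no right child.
      At X: no right child.
    At N: go right to Q.
      Q is a leaf — visit Q.
  At W: go right to C.
    Visit C.
    At C: go left to J.
      Visit J.
      At J: no left child.
      At J: go right to E.
        E is a leaf — visit E.
    At C: go right to Z.
      Z is a leaf — visit Z.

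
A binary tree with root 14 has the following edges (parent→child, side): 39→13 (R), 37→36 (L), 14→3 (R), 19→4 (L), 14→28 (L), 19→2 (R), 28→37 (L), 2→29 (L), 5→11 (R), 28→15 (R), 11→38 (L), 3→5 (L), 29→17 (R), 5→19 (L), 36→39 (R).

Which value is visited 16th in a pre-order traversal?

38

Pre-order visits the node, then its left subtree, then its right subtree.
Visit 14.
At 14: go left to 28.
  Visit 28.
  At 28: go left to 37.
    Visit 37.
    At 37: go left to 36.
      Visit 36.
      At 36: no left child.
      At 36: go right to 39.
        Visit 39.
        At 39: no left child.
        At 39: go right to 13.
          13 is a leaf — visit 13.
    At 37: no right child.
  At 28: go right to 15.
    15 is a leaf — visit 15.
At 14: go right to 3.
  Visit 3.
  At 3: go left to 5.
    Visit 5.
    At 5: go left to 19.
      Visit 19.
      At 19: go left to 4.
        4 is a leaf — visit 4.
      At 19: go right to 2.
        Visit 2.
        At 2: go left to 29.
          Visit 29.
          At 29: no left child.
          At 29: go right to 17.
            17 is a leaf — visit 17.
        At 2: no right child.
    At 5: go right to 11.
      Visit 11.
      At 11: go left to 38.
        38 is a leaf — visit 38.
      At 11: no right child.
  At 3: no right child.
Full pre-order sequence: 14, 28, 37, 36, 39, 13, 15, 3, 5, 19, 4, 2, 29, 17, 11, 38.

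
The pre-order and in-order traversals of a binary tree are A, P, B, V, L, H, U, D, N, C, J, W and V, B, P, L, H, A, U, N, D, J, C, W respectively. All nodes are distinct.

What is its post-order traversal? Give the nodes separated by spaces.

V B H L P N J W C D U A

The first element of pre-order is the root; it splits in-order into left and right subtrees.
Root A: left subtree has 5 nodes {V, B, P, L, H}, right has 6 {U, N, D, J, C, W}.
  Root P: left subtree has 2 nodes {V, B}, right has 2 {L, H}.
    Root B: left subtree has 1 node {V}, right has 0 { }.
    Root L: left subtree has 0 nodes { }, right has 1 {H}.
  Root U: left subtree has 0 nodes { }, right has 5 {N, D, J, C, W}.
    Root D: left subtree has 1 node {N}, right has 3 {J, C, W}.
      Root C: left subtree has 1 node {J}, right has 1 {W}.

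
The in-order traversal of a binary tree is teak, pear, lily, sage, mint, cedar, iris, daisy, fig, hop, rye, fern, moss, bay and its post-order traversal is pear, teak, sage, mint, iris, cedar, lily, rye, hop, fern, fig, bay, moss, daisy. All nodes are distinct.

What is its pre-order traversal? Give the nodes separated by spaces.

The last element of post-order is the root; it splits in-order into left and right subtrees.
Root daisy: left subtree has 7 nodes {teak, pear, lily, sage, mint, cedar, iris}, right has 6 {fig, hop, rye, fern, moss, bay}.
  Root lily: left subtree has 2 nodes {teak, pear}, right has 4 {sage, mint, cedar, iris}.
    Root teak: left subtree has 0 nodes { }, right has 1 {pear}.
    Root cedar: left subtree has 2 nodes {sage, mint}, right has 1 {iris}.
      Root mint: left subtree has 1 node {sage}, right has 0 { }.
  Root moss: left subtree has 4 nodes {fig, hop, rye, fern}, right has 1 {bay}.
    Root fig: left subtree has 0 nodes { }, right has 3 {hop, rye, fern}.
      Root fern: left subtree has 2 nodes {hop, rye}, right has 0 { }.
        Root hop: left subtree has 0 nodes { }, right has 1 {rye}.

daisy lily teak pear cedar mint sage iris moss fig fern hop rye bay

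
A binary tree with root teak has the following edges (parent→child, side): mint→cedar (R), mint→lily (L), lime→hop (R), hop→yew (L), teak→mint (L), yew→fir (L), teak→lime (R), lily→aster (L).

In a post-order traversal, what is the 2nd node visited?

Post-order visits the left subtree, then the right subtree, then the node.
At teak: go left to mint.
  At mint: go left to lily.
    At lily: go left to aster.
      aster is a leaf — visit aster.
    At lily: no right child.
    Visit lily.
  At mint: go right to cedar.
    cedar is a leaf — visit cedar.
  Visit mint.
At teak: go right to lime.
  At lime: no left child.
  At lime: go right to hop.
    At hop: go left to yew.
      At yew: go left to fir.
        fir is a leaf — visit fir.
      At yew: no right child.
      Visit yew.
    At hop: no right child.
    Visit hop.
  Visit lime.
Visit teak.
Full post-order sequence: aster, lily, cedar, mint, fir, yew, hop, lime, teak.

lily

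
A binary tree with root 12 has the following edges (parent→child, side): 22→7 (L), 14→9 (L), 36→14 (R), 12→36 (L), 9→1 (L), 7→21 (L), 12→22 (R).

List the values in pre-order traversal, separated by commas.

Pre-order visits the node, then its left subtree, then its right subtree.
Visit 12.
At 12: go left to 36.
  Visit 36.
  At 36: no left child.
  At 36: go right to 14.
    Visit 14.
    At 14: go left to 9.
      Visit 9.
      At 9: go left to 1.
        1 is a leaf — visit 1.
      At 9: no right child.
    At 14: no right child.
At 12: go right to 22.
  Visit 22.
  At 22: go left to 7.
    Visit 7.
    At 7: go left to 21.
      21 is a leaf — visit 21.
    At 7: no right child.
  At 22: no right child.

12, 36, 14, 9, 1, 22, 7, 21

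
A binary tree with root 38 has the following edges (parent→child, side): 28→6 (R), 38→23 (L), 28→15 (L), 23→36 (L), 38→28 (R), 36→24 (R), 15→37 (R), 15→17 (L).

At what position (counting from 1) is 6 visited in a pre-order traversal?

9

Pre-order visits the node, then its left subtree, then its right subtree.
Visit 38.
At 38: go left to 23.
  Visit 23.
  At 23: go left to 36.
    Visit 36.
    At 36: no left child.
    At 36: go right to 24.
      24 is a leaf — visit 24.
  At 23: no right child.
At 38: go right to 28.
  Visit 28.
  At 28: go left to 15.
    Visit 15.
    At 15: go left to 17.
      17 is a leaf — visit 17.
    At 15: go right to 37.
      37 is a leaf — visit 37.
  At 28: go right to 6.
    6 is a leaf — visit 6.
Full pre-order sequence: 38, 23, 36, 24, 28, 15, 17, 37, 6.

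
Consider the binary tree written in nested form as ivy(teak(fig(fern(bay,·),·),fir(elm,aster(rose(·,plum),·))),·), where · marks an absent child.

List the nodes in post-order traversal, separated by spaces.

bay fern fig elm plum rose aster fir teak ivy

Post-order visits the left subtree, then the right subtree, then the node.
At ivy: go left to teak.
  At teak: go left to fig.
    At fig: go left to fern.
      At fern: go left to bay.
        bay is a leaf — visit bay.
      At fern: no right child.
      Visit fern.
    At fig: no right child.
    Visit fig.
  At teak: go right to fir.
    At fir: go left to elm.
      elm is a leaf — visit elm.
    At fir: go right to aster.
      At aster: go left to rose.
        At rose: no left child.
        At rose: go right to plum.
          plum is a leaf — visit plum.
        Visit rose.
      At aster: no right child.
      Visit aster.
    Visit fir.
  Visit teak.
At ivy: no right child.
Visit ivy.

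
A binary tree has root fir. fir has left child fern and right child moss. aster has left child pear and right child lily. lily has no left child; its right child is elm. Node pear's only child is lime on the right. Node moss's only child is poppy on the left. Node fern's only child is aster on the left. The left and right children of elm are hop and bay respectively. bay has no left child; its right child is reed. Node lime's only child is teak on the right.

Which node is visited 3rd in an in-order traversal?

In-order visits the left subtree, then the node, then the right subtree.
At fir: go left to fern.
  At fern: go left to aster.
    At aster: go left to pear.
      At pear: no left child.
      Visit pear.
      At pear: go right to lime.
        At lime: no left child.
        Visit lime.
        At lime: go right to teak.
          teak is a leaf — visit teak.
    Visit aster.
    At aster: go right to lily.
      At lily: no left child.
      Visit lily.
      At lily: go right to elm.
        At elm: go left to hop.
          hop is a leaf — visit hop.
        Visit elm.
        At elm: go right to bay.
          At bay: no left child.
          Visit bay.
          At bay: go right to reed.
            reed is a leaf — visit reed.
  Visit fern.
  At fern: no right child.
Visit fir.
At fir: go right to moss.
  At moss: go left to poppy.
    poppy is a leaf — visit poppy.
  Visit moss.
  At moss: no right child.
Full in-order sequence: pear, lime, teak, aster, lily, hop, elm, bay, reed, fern, fir, poppy, moss.

teak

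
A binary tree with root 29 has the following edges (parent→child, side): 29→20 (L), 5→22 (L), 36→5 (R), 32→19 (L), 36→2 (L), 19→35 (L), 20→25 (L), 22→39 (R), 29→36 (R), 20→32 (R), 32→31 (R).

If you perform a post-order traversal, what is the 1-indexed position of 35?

2

Post-order visits the left subtree, then the right subtree, then the node.
At 29: go left to 20.
  At 20: go left to 25.
    25 is a leaf — visit 25.
  At 20: go right to 32.
    At 32: go left to 19.
      At 19: go left to 35.
        35 is a leaf — visit 35.
      At 19: no right child.
      Visit 19.
    At 32: go right to 31.
      31 is a leaf — visit 31.
    Visit 32.
  Visit 20.
At 29: go right to 36.
  At 36: go left to 2.
    2 is a leaf — visit 2.
  At 36: go right to 5.
    At 5: go left to 22.
      At 22: no left child.
      At 22: go right to 39.
        39 is a leaf — visit 39.
      Visit 22.
    At 5: no right child.
    Visit 5.
  Visit 36.
Visit 29.
Full post-order sequence: 25, 35, 19, 31, 32, 20, 2, 39, 22, 5, 36, 29.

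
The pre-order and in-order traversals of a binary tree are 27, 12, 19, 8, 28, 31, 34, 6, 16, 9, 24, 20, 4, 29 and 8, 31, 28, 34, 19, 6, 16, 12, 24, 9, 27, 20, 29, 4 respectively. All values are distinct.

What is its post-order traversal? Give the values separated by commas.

The first element of pre-order is the root; it splits in-order into left and right subtrees.
Root 27: left subtree has 10 nodes {8, 31, 28, 34, 19, 6, 16, 12, 24, 9}, right has 3 {20, 29, 4}.
  Root 12: left subtree has 7 nodes {8, 31, 28, 34, 19, 6, 16}, right has 2 {24, 9}.
    Root 19: left subtree has 4 nodes {8, 31, 28, 34}, right has 2 {6, 16}.
      Root 8: left subtree has 0 nodes { }, right has 3 {31, 28, 34}.
        Root 28: left subtree has 1 node {31}, right has 1 {34}.
      Root 6: left subtree has 0 nodes { }, right has 1 {16}.
    Root 9: left subtree has 1 node {24}, right has 0 { }.
  Root 20: left subtree has 0 nodes { }, right has 2 {29, 4}.
    Root 4: left subtree has 1 node {29}, right has 0 { }.

31, 34, 28, 8, 16, 6, 19, 24, 9, 12, 29, 4, 20, 27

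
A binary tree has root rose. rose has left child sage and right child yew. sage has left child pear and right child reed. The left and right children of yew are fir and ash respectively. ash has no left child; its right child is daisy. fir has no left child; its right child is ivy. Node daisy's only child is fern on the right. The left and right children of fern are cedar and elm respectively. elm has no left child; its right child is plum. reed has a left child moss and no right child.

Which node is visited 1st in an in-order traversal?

In-order visits the left subtree, then the node, then the right subtree.
At rose: go left to sage.
  At sage: go left to pear.
    pear is a leaf — visit pear.
  Visit sage.
  At sage: go right to reed.
    At reed: go left to moss.
      moss is a leaf — visit moss.
    Visit reed.
    At reed: no right child.
Visit rose.
At rose: go right to yew.
  At yew: go left to fir.
    At fir: no left child.
    Visit fir.
    At fir: go right to ivy.
      ivy is a leaf — visit ivy.
  Visit yew.
  At yew: go right to ash.
    At ash: no left child.
    Visit ash.
    At ash: go right to daisy.
      At daisy: no left child.
      Visit daisy.
      At daisy: go right to fern.
        At fern: go left to cedar.
          cedar is a leaf — visit cedar.
        Visit fern.
        At fern: go right to elm.
          At elm: no left child.
          Visit elm.
          At elm: go right to plum.
            plum is a leaf — visit plum.
Full in-order sequence: pear, sage, moss, reed, rose, fir, ivy, yew, ash, daisy, cedar, fern, elm, plum.

pear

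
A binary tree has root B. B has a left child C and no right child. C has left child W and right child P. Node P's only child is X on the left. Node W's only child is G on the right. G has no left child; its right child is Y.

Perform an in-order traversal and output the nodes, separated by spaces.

In-order visits the left subtree, then the node, then the right subtree.
At B: go left to C.
  At C: go left to W.
    At W: no left child.
    Visit W.
    At W: go right to G.
      At G: no left child.
      Visit G.
      At G: go right to Y.
        Y is a leaf — visit Y.
  Visit C.
  At C: go right to P.
    At P: go left to X.
      X is a leaf — visit X.
    Visit P.
    At P: no right child.
Visit B.
At B: no right child.

W G Y C X P B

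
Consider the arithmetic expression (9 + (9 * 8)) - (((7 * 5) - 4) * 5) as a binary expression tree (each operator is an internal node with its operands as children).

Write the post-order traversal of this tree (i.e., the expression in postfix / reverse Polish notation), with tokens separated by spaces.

9 9 8 * + 7 5 * 4 - 5 * -

Post-order on an expression tree gives postfix notation: for each operator, emit left operand, right operand, then the operator.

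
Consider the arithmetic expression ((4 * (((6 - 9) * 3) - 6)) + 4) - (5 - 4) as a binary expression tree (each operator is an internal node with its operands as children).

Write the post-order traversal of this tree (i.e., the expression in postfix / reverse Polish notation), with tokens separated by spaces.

4 6 9 - 3 * 6 - * 4 + 5 4 - -

Post-order on an expression tree gives postfix notation: for each operator, emit left operand, right operand, then the operator.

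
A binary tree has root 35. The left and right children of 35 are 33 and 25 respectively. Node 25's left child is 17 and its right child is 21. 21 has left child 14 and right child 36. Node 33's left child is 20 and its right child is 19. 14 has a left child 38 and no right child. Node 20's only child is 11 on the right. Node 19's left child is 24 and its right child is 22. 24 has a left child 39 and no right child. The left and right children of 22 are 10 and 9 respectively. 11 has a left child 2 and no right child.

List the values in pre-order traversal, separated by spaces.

Pre-order visits the node, then its left subtree, then its right subtree.
Visit 35.
At 35: go left to 33.
  Visit 33.
  At 33: go left to 20.
    Visit 20.
    At 20: no left child.
    At 20: go right to 11.
      Visit 11.
      At 11: go left to 2.
        2 is a leaf — visit 2.
      At 11: no right child.
  At 33: go right to 19.
    Visit 19.
    At 19: go left to 24.
      Visit 24.
      At 24: go left to 39.
        39 is a leaf — visit 39.
      At 24: no right child.
    At 19: go right to 22.
      Visit 22.
      At 22: go left to 10.
        10 is a leaf — visit 10.
      At 22: go right to 9.
        9 is a leaf — visit 9.
At 35: go right to 25.
  Visit 25.
  At 25: go left to 17.
    17 is a leaf — visit 17.
  At 25: go right to 21.
    Visit 21.
    At 21: go left to 14.
      Visit 14.
      At 14: go left to 38.
        38 is a leaf — visit 38.
      At 14: no right child.
    At 21: go right to 36.
      36 is a leaf — visit 36.

35 33 20 11 2 19 24 39 22 10 9 25 17 21 14 38 36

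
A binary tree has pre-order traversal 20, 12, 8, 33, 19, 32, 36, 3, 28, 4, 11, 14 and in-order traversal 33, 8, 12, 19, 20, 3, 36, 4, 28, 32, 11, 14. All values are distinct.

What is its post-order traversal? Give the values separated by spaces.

33 8 19 12 3 4 28 36 14 11 32 20

The first element of pre-order is the root; it splits in-order into left and right subtrees.
Root 20: left subtree has 4 nodes {33, 8, 12, 19}, right has 7 {3, 36, 4, 28, 32, 11, 14}.
  Root 12: left subtree has 2 nodes {33, 8}, right has 1 {19}.
    Root 8: left subtree has 1 node {33}, right has 0 { }.
  Root 32: left subtree has 4 nodes {3, 36, 4, 28}, right has 2 {11, 14}.
    Root 36: left subtree has 1 node {3}, right has 2 {4, 28}.
      Root 28: left subtree has 1 node {4}, right has 0 { }.
    Root 11: left subtree has 0 nodes { }, right has 1 {14}.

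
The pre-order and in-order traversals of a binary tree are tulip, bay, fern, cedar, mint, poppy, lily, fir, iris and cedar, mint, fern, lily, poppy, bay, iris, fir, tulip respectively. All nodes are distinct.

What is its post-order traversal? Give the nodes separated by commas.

mint, cedar, lily, poppy, fern, iris, fir, bay, tulip

The first element of pre-order is the root; it splits in-order into left and right subtrees.
Root tulip: left subtree has 8 nodes {cedar, mint, fern, lily, poppy, bay, iris, fir}, right has 0 { }.
  Root bay: left subtree has 5 nodes {cedar, mint, fern, lily, poppy}, right has 2 {iris, fir}.
    Root fern: left subtree has 2 nodes {cedar, mint}, right has 2 {lily, poppy}.
      Root cedar: left subtree has 0 nodes { }, right has 1 {mint}.
      Root poppy: left subtree has 1 node {lily}, right has 0 { }.
    Root fir: left subtree has 1 node {iris}, right has 0 { }.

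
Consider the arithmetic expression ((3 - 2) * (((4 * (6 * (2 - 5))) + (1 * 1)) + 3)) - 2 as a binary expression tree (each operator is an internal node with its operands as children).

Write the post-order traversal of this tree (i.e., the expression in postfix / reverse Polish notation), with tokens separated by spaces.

Post-order on an expression tree gives postfix notation: for each operator, emit left operand, right operand, then the operator.

3 2 - 4 6 2 5 - * * 1 1 * + 3 + * 2 -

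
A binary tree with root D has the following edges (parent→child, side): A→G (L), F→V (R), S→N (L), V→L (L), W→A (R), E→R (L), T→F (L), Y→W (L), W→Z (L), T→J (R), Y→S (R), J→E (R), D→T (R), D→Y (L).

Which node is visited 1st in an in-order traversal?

Z

In-order visits the left subtree, then the node, then the right subtree.
At D: go left to Y.
  At Y: go left to W.
    At W: go left to Z.
      Z is a leaf — visit Z.
    Visit W.
    At W: go right to A.
      At A: go left to G.
        G is a leaf — visit G.
      Visit A.
      At A: no right child.
  Visit Y.
  At Y: go right to S.
    At S: go left to N.
      N is a leaf — visit N.
    Visit S.
    At S: no right child.
Visit D.
At D: go right to T.
  At T: go left to F.
    At F: no left child.
    Visit F.
    At F: go right to V.
      At V: go left to L.
        L is a leaf — visit L.
      Visit V.
      At V: no right child.
  Visit T.
  At T: go right to J.
    At J: no left child.
    Visit J.
    At J: go right to E.
      At E: go left to R.
        R is a leaf — visit R.
      Visit E.
      At E: no right child.
Full in-order sequence: Z, W, G, A, Y, N, S, D, F, L, V, T, J, R, E.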